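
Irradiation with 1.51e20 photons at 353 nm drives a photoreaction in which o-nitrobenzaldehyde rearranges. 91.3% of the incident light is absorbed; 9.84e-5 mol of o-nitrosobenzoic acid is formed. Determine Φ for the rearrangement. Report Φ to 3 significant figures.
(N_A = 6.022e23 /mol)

Moles of photons: 1.51e20 / 6.022e23 = 2.507e-4 mol.
Photons absorbed: 0.913 × 2.507e-4 = 2.289e-4 mol.
Φ = 9.84e-5 mol / 2.289e-4 mol photons = 0.430.

Φ = 0.430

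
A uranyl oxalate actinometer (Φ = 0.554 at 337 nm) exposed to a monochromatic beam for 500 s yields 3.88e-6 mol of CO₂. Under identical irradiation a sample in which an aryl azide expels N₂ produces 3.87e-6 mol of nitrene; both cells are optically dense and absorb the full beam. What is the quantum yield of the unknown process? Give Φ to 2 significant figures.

Photons absorbed by the actinometer: 3.88e-6 / 0.554 = 7.004e-6 mol.
Φ(unknown) = 3.87e-6 / 7.004e-6 = 0.55.

Φ = 0.55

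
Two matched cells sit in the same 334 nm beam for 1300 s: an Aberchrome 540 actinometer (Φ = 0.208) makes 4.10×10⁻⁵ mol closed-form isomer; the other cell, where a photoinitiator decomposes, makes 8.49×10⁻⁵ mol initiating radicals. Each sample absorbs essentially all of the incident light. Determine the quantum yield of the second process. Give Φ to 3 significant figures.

Φ = 0.431

Photons absorbed by the actinometer: 4.10×10⁻⁵ / 0.208 = 1.971×10⁻⁴ mol.
Φ(unknown) = 8.49×10⁻⁵ / 1.971×10⁻⁴ = 0.431.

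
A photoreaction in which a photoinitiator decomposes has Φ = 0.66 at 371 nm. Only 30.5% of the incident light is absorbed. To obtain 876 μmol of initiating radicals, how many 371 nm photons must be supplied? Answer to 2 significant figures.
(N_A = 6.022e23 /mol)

2.6e21 photons

Product: 876 μmol = 8.76e-4 mol.
Photons that must be absorbed: 8.76e-4 / 0.66 = 0.001327 mol.
Incident photons needed: 0.001327 / 0.305 = 0.004351 mol.
Photon count: 0.004351 × 6.022e23 = 2.6e21.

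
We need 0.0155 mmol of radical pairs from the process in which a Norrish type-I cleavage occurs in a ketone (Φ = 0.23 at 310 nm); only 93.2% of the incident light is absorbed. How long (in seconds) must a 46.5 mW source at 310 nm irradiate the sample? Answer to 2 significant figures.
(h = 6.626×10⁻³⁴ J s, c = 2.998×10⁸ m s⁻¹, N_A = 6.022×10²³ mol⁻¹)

Product: 0.0155 mmol = 1.55×10⁻⁵ mol.
Photons that must be absorbed: 1.55×10⁻⁵ / 0.23 = 6.739×10⁻⁵ mol.
Incident photons needed: 6.739×10⁻⁵ / 0.932 = 7.231×10⁻⁵ mol.
Photon energy: hc/λ = 6.408×10⁻¹⁹ J; per mole, 3.859×10⁵ J mol⁻¹.
Energy required: 7.231×10⁻⁵ × 3.859×10⁵ = 27.90 J.
Time: 27.90 J / 0.0465 W = 600 s.

t ≈ 600 s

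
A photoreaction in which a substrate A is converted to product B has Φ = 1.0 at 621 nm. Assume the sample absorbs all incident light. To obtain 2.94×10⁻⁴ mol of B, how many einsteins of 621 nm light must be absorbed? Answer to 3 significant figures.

2.94×10⁻⁴ einstein

Photons that must be absorbed: 2.94×10⁻⁴ / 1.0 = 2.940×10⁻⁴ mol.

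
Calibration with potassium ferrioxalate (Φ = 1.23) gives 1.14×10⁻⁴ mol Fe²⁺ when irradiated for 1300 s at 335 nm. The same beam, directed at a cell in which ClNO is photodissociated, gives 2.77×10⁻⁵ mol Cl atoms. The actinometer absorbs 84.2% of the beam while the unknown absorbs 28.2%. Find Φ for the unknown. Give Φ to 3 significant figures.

Φ = 0.892

Photons absorbed by the actinometer: 1.14×10⁻⁴ / 1.23 = 9.268×10⁻⁵ mol.
Incident flux: 9.268×10⁻⁵ / 0.842 = 1.101×10⁻⁴ einstein.
Absorbed by unknown: 0.282 × 1.101×10⁻⁴ = 3.105×10⁻⁵ mol.
Φ(unknown) = 2.77×10⁻⁵ / 3.105×10⁻⁵ = 0.892.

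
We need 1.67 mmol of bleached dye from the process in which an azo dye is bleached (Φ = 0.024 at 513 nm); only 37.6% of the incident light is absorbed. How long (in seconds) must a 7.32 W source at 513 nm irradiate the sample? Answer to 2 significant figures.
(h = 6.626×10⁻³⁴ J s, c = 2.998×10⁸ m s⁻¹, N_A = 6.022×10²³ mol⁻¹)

Product: 1.67 mmol = 0.00167 mol.
Photons that must be absorbed: 0.00167 / 0.024 = 0.06958 mol.
Incident photons needed: 0.06958 / 0.376 = 0.1851 mol.
Photon energy: hc/λ = 3.872×10⁻¹⁹ J; per mole, 2.332×10⁵ J mol⁻¹.
Energy required: 0.1851 × 2.332×10⁵ = 4.317×10⁴ J.
Time: 4.317×10⁴ J / 7.32 W = 5900 s.

t ≈ 5900 s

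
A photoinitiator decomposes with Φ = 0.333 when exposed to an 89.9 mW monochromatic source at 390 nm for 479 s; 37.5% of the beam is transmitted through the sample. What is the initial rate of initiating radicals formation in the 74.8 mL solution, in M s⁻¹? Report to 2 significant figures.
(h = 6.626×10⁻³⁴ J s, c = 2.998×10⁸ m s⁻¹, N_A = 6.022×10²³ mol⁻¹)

8.2×10⁻⁷ M s⁻¹

Photon energy at 390 nm: hc/λ = (6.626×10⁻³⁴)(2.998×10⁸)/(390×10⁻⁹) = 5.094×10⁻¹⁹ J.
Energy delivered: (89.9 mW)(479 s) = 43.06 J.
Photons incident: 43.06 / 5.094×10⁻¹⁹ = 8.453×10¹⁹, i.e. 8.453×10¹⁹/6.022×10²³ = 1.404×10⁻⁴ mol.
Fraction absorbed: 1 − 37.5/100 = 0.6250.
Photons absorbed: 0.6250 × 1.404×10⁻⁴ = 8.775×10⁻⁵ mol.
Product formed: 0.333 × 8.775×10⁻⁵ = 2.922×10⁻⁵ mol.
Rate: 2.922×10⁻⁵ mol / (479 s × 0.0748 L) = 8.2×10⁻⁷ M s⁻¹.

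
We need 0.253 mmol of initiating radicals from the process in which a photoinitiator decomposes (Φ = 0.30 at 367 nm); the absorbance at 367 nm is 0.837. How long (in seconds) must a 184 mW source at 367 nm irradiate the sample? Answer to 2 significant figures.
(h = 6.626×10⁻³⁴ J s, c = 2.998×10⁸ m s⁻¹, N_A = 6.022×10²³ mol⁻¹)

t ≈ 1700 s

Product: 0.253 mmol = 2.53×10⁻⁴ mol.
Photons that must be absorbed: 2.53×10⁻⁴ / 0.30 = 8.433×10⁻⁴ mol.
Fraction absorbed: 1 − 10^(−0.837) = 0.8545.
Incident photons needed: 8.433×10⁻⁴ / 0.8545 = 9.869×10⁻⁴ mol.
Photon energy: hc/λ = 5.413×10⁻¹⁹ J; per mole, 3.260×10⁵ J mol⁻¹.
Energy required: 9.869×10⁻⁴ × 3.260×10⁵ = 321.7 J.
Time: 321.7 J / 0.184 W = 1700 s.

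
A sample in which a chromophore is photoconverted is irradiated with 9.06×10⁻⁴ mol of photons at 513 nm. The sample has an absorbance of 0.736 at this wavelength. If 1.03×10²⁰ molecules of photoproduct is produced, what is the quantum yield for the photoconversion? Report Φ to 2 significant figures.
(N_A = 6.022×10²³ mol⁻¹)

Product: 1.03×10²⁰ / 6.022×10²³ = 1.710×10⁻⁴ mol.
Fraction absorbed: 1 − 10^(−0.736) = 0.8163.
Photons absorbed: 0.8163 × 9.06×10⁻⁴ = 7.396×10⁻⁴ mol.
Φ = 1.710×10⁻⁴ mol / 7.396×10⁻⁴ mol photons = 0.23.

Φ = 0.23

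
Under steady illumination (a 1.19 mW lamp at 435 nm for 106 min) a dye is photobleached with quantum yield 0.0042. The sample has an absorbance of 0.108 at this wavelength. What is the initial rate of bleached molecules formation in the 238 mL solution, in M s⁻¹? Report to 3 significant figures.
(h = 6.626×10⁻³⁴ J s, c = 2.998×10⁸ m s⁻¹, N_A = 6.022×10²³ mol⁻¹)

Photon energy at 435 nm: hc/λ = (6.626×10⁻³⁴)(2.998×10⁸)/(435×10⁻⁹) = 4.567×10⁻¹⁹ J.
Energy delivered: (1.19 mW)(6360 s) = 7.568 J.
Photons incident: 7.568 / 4.567×10⁻¹⁹ = 1.657×10¹⁹, i.e. 1.657×10¹⁹/6.022×10²³ = 2.752×10⁻⁵ mol.
Fraction absorbed: 1 − 10^(−0.108) = 0.2202.
Photons absorbed: 0.2202 × 2.752×10⁻⁵ = 6.060×10⁻⁶ mol.
Product formed: 0.0042 × 6.060×10⁻⁶ = 2.545×10⁻⁸ mol.
Rate: 2.545×10⁻⁸ mol / (6360 s × 0.238 L) = 1.68×10⁻¹¹ M s⁻¹.

1.68×10⁻¹¹ M s⁻¹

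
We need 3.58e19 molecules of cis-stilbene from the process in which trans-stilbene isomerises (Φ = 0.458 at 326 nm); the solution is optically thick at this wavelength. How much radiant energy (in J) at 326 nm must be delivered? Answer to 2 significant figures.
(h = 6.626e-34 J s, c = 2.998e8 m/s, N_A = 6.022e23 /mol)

Product: 3.58e19 / 6.022e23 = 5.945e-5 mol.
Photons that must be absorbed: 5.945e-5 / 0.458 = 1.298e-4 mol.
Photon energy: hc/λ = 6.093e-19 J; per mole, 3.669e5 J mol⁻¹.
Energy required: 1.298e-4 × 3.669e5 = 48 J.

48 J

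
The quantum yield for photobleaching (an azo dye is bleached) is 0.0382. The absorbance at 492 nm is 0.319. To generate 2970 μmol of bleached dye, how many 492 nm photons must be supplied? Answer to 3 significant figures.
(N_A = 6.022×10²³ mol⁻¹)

Product: 2970 μmol = 0.00297 mol.
Photons that must be absorbed: 0.00297 / 0.0382 = 0.07775 mol.
Fraction absorbed: 1 − 10^(−0.319) = 0.5203.
Incident photons needed: 0.07775 / 0.5203 = 0.1494 mol.
Photon count: 0.1494 × 6.022×10²³ = 9.00×10²².

9.00×10²² photons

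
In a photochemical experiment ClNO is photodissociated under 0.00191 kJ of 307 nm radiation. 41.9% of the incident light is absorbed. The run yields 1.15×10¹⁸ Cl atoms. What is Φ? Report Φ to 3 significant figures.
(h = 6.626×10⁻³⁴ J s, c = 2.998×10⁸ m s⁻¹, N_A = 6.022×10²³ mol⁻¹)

Φ = 0.930

Product: 1.15×10¹⁸ / 6.022×10²³ = 1.910×10⁻⁶ mol.
Photon energy at 307 nm: hc/λ = (6.626×10⁻³⁴)(2.998×10⁸)/(307×10⁻⁹) = 6.471×10⁻¹⁹ J.
Incident energy: 0.00191 kJ = 1.91 J.
Photons incident: 1.91 / 6.471×10⁻¹⁹ = 2.952×10¹⁸, i.e. 2.952×10¹⁸/6.022×10²³ = 4.902×10⁻⁶ mol.
Photons absorbed: 0.419 × 4.902×10⁻⁶ = 2.054×10⁻⁶ mol.
Φ = 1.910×10⁻⁶ mol / 2.054×10⁻⁶ mol photons = 0.930.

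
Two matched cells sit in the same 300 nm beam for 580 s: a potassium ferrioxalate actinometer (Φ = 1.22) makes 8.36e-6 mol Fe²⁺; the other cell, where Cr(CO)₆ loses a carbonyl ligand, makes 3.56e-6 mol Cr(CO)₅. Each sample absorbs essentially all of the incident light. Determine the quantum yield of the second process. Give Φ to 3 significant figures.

Photons absorbed by the actinometer: 8.36e-6 / 1.22 = 6.852e-6 mol.
Φ(unknown) = 3.56e-6 / 6.852e-6 = 0.520.

Φ = 0.520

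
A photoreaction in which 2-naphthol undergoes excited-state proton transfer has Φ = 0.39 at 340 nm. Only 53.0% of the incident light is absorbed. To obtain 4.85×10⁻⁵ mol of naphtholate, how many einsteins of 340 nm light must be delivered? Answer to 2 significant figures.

Photons that must be absorbed: 4.85×10⁻⁵ / 0.39 = 1.244×10⁻⁴ mol.
Incident photons needed: 1.244×10⁻⁴ / 0.530 = 2.347×10⁻⁴ mol.

2.3×10⁻⁴ einstein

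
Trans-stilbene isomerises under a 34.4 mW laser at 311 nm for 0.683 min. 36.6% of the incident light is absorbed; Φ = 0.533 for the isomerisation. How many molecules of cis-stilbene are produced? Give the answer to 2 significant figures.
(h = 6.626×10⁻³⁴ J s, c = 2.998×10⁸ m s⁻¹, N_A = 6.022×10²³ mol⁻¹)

Photon energy at 311 nm: hc/λ = (6.626×10⁻³⁴)(2.998×10⁸)/(311×10⁻⁹) = 6.387×10⁻¹⁹ J.
Energy delivered: (34.4 mW)(40.98 s) = 1.410 J.
Photons incident: 1.410 / 6.387×10⁻¹⁹ = 2.208×10¹⁸, i.e. 2.208×10¹⁸/6.022×10²³ = 3.667×10⁻⁶ mol.
Photons absorbed: 0.366 × 3.667×10⁻⁶ = 1.342×10⁻⁶ mol.
Product: Φ × n_abs = 0.533 × 1.342×10⁻⁶ = 7.153×10⁻⁷ mol.
As a count: 7.153×10⁻⁷ × 6.022×10²³ = 4.3×10¹⁷.

4.3×10¹⁷ molecules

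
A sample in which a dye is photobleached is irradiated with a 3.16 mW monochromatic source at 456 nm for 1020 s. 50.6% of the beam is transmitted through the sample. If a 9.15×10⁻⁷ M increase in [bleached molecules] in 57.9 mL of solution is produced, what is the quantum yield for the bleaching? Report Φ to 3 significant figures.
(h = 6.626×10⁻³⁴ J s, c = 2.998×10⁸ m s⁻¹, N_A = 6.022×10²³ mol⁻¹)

Product: (9.15×10⁻⁷ M)(0.0579 L) = 5.298×10⁻⁸ mol.
Photon energy at 456 nm: hc/λ = (6.626×10⁻³⁴)(2.998×10⁸)/(456×10⁻⁹) = 4.356×10⁻¹⁹ J.
Energy delivered: (3.16 mW)(1020 s) = 3.223 J.
Photons incident: 3.223 / 4.356×10⁻¹⁹ = 7.399×10¹⁸, i.e. 7.399×10¹⁸/6.022×10²³ = 1.229×10⁻⁵ mol.
Fraction absorbed: 1 − 50.6/100 = 0.4940.
Photons absorbed: 0.4940 × 1.229×10⁻⁵ = 6.071×10⁻⁶ mol.
Φ = 5.298×10⁻⁸ mol / 6.071×10⁻⁶ mol photons = 0.00873.

Φ = 0.00873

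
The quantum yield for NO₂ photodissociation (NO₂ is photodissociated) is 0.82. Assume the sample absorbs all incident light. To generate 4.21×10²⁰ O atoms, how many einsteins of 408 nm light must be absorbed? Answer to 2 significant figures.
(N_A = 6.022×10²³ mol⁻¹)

8.5×10⁻⁴ einstein

Product: 4.21×10²⁰ / 6.022×10²³ = 6.991×10⁻⁴ mol.
Photons that must be absorbed: 6.991×10⁻⁴ / 0.82 = 8.526×10⁻⁴ mol.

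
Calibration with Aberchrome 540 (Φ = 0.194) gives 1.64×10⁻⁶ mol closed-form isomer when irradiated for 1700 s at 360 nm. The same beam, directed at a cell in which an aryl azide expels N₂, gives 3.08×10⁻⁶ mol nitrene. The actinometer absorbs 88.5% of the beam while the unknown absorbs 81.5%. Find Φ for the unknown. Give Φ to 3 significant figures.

Photons absorbed by the actinometer: 1.64×10⁻⁶ / 0.194 = 8.454×10⁻⁶ mol.
Incident flux: 8.454×10⁻⁶ / 0.885 = 9.553×10⁻⁶ einstein.
Absorbed by unknown: 0.815 × 9.553×10⁻⁶ = 7.786×10⁻⁶ mol.
Φ(unknown) = 3.08×10⁻⁶ / 7.786×10⁻⁶ = 0.396.

Φ = 0.396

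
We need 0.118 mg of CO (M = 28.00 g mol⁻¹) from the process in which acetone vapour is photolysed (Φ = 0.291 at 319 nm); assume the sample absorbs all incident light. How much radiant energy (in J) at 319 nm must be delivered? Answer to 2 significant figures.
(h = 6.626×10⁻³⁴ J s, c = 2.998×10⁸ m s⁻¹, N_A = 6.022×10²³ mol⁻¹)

Product: 0.118 mg / 28.00 g mol⁻¹ = 4.214×10⁻⁶ mol.
Photons that must be absorbed: 4.214×10⁻⁶ / 0.291 = 1.448×10⁻⁵ mol.
Photon energy: hc/λ = 6.227×10⁻¹⁹ J; per mole, 3.750×10⁵ J mol⁻¹.
Energy required: 1.448×10⁻⁵ × 3.750×10⁵ = 5.4 J.

5.4 J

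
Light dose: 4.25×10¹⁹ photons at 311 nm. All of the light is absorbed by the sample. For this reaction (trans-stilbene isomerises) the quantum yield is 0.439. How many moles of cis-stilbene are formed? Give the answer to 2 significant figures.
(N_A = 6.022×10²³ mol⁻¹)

Moles of photons: 4.25×10¹⁹ / 6.022×10²³ = 7.057×10⁻⁵ mol.
Product: Φ × n_abs = 0.439 × 7.057×10⁻⁵ = 3.098×10⁻⁵ mol.

3.1×10⁻⁵ mol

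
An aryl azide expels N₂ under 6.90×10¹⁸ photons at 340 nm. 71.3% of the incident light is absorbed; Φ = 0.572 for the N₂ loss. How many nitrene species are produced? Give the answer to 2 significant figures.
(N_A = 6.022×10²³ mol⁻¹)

Moles of photons: 6.90×10¹⁸ / 6.022×10²³ = 1.146×10⁻⁵ mol.
Photons absorbed: 0.713 × 1.146×10⁻⁵ = 8.171×10⁻⁶ mol.
Product: Φ × n_abs = 0.572 × 8.171×10⁻⁶ = 4.674×10⁻⁶ mol.
As a count: 4.674×10⁻⁶ × 6.022×10²³ = 2.8×10¹⁸.

2.8×10¹⁸ species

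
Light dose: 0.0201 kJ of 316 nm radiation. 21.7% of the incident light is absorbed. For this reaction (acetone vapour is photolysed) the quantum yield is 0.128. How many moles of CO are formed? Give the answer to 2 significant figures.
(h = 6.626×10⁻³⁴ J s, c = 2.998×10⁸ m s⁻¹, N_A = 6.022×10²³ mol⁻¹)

1.5×10⁻⁶ mol

Photon energy at 316 nm: hc/λ = (6.626×10⁻³⁴)(2.998×10⁸)/(316×10⁻⁹) = 6.286×10⁻¹⁹ J.
Incident energy: 0.0201 kJ = 20.1 J.
Photons incident: 20.1 / 6.286×10⁻¹⁹ = 3.198×10¹⁹, i.e. 3.198×10¹⁹/6.022×10²³ = 5.311×10⁻⁵ mol.
Photons absorbed: 0.217 × 5.311×10⁻⁵ = 1.152×10⁻⁵ mol.
Product: Φ × n_abs = 0.128 × 1.152×10⁻⁵ = 1.475×10⁻⁶ mol.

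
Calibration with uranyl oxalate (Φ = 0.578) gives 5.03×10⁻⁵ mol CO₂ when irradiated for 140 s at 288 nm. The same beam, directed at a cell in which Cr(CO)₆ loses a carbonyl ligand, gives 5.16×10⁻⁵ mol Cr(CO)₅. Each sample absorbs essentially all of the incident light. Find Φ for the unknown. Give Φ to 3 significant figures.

Φ = 0.593

Photons absorbed by the actinometer: 5.03×10⁻⁵ / 0.578 = 8.702×10⁻⁵ mol.
Φ(unknown) = 5.16×10⁻⁵ / 8.702×10⁻⁵ = 0.593.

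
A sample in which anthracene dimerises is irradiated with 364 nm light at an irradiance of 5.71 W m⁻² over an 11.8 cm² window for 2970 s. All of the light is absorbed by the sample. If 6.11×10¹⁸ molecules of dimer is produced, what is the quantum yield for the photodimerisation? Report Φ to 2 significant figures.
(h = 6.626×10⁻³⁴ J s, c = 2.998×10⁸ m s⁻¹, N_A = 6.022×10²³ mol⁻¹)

Φ = 0.17

Product: 6.11×10¹⁸ / 6.022×10²³ = 1.015×10⁻⁵ mol.
Photon energy at 364 nm: hc/λ = (6.626×10⁻³⁴)(2.998×10⁸)/(364×10⁻⁹) = 5.457×10⁻¹⁹ J.
Energy delivered: (5.71 W m⁻²)(11.8×10⁻⁴ m²)(2970 s) = 20.01 J.
Photons incident: 20.01 / 5.457×10⁻¹⁹ = 3.667×10¹⁹, i.e. 3.667×10¹⁹/6.022×10²³ = 6.089×10⁻⁵ mol.
Φ = 1.015×10⁻⁵ mol / 6.089×10⁻⁵ mol photons = 0.17.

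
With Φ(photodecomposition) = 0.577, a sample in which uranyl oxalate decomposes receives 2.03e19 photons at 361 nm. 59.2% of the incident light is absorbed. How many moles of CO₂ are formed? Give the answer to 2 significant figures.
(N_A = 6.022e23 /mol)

Moles of photons: 2.03e19 / 6.022e23 = 3.371e-5 mol.
Photons absorbed: 0.592 × 3.371e-5 = 1.996e-5 mol.
Product: Φ × n_abs = 0.577 × 1.996e-5 = 1.152e-5 mol.

1.2e-5 mol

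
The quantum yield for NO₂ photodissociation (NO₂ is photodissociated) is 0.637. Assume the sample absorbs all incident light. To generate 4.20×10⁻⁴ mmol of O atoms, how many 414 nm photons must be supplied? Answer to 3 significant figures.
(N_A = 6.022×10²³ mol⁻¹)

3.97×10¹⁷ photons

Product: 4.20×10⁻⁴ mmol = 4.20×10⁻⁷ mol.
Photons that must be absorbed: 4.20×10⁻⁷ / 0.637 = 6.593×10⁻⁷ mol.
Photon count: 6.593×10⁻⁷ × 6.022×10²³ = 3.97×10¹⁷.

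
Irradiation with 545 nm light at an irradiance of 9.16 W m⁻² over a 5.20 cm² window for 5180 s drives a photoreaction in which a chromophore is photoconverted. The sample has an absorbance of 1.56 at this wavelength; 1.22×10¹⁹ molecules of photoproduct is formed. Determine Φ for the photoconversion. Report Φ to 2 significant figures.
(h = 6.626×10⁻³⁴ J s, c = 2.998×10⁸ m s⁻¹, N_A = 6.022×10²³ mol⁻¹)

Φ = 0.19

Product: 1.22×10¹⁹ / 6.022×10²³ = 2.026×10⁻⁵ mol.
Photon energy at 545 nm: hc/λ = (6.626×10⁻³⁴)(2.998×10⁸)/(545×10⁻⁹) = 3.645×10⁻¹⁹ J.
Energy delivered: (9.16 W m⁻²)(5.20×10⁻⁴ m²)(5180 s) = 24.67 J.
Photons incident: 24.67 / 3.645×10⁻¹⁹ = 6.768×10¹⁹, i.e. 6.768×10¹⁹/6.022×10²³ = 1.124×10⁻⁴ mol.
Fraction absorbed: 1 − 10^(−1.56) = 0.9725.
Photons absorbed: 0.9725 × 1.124×10⁻⁴ = 1.093×10⁻⁴ mol.
Φ = 2.026×10⁻⁵ mol / 1.093×10⁻⁴ mol photons = 0.19.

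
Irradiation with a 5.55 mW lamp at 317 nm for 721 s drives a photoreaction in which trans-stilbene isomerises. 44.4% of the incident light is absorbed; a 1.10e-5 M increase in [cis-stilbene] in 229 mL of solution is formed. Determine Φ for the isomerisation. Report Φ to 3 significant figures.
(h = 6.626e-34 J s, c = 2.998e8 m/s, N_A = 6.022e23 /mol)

Product: (1.10e-5 M)(0.229 L) = 2.519e-6 mol.
Photon energy at 317 nm: hc/λ = (6.626e-34)(2.998e8)/(317e-9) = 6.266e-19 J.
Energy delivered: (5.55 mW)(721 s) = 4.002 J.
Photons incident: 4.002 / 6.266e-19 = 6.387e18, i.e. 6.387e18/6.022e23 = 1.061e-5 mol.
Photons absorbed: 0.444 × 1.061e-5 = 4.711e-6 mol.
Φ = 2.519e-6 mol / 4.711e-6 mol photons = 0.535.

Φ = 0.535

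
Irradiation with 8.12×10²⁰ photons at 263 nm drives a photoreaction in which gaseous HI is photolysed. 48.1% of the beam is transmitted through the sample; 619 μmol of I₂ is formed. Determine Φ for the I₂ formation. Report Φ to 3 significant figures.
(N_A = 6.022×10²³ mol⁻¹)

Φ = 0.885

Product: 619 μmol = 6.19×10⁻⁴ mol.
Moles of photons: 8.12×10²⁰ / 6.022×10²³ = 0.001348 mol.
Fraction absorbed: 1 − 48.1/100 = 0.5190.
Photons absorbed: 0.5190 × 0.001348 = 6.996×10⁻⁴ mol.
Φ = 6.19×10⁻⁴ mol / 6.996×10⁻⁴ mol photons = 0.885.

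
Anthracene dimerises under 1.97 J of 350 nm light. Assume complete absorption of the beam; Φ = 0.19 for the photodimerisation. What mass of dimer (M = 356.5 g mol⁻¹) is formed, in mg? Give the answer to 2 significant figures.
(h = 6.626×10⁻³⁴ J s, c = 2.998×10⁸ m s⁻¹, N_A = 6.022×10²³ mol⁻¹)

Photon energy at 350 nm: hc/λ = (6.626×10⁻³⁴)(2.998×10⁸)/(350×10⁻⁹) = 5.676×10⁻¹⁹ J.
Photons incident: 1.97 / 5.676×10⁻¹⁹ = 3.471×10¹⁸, i.e. 3.471×10¹⁸/6.022×10²³ = 5.764×10⁻⁶ mol.
Product: Φ × n_abs = 0.19 × 5.764×10⁻⁶ = 1.095×10⁻⁶ mol.
Mass: 1.095×10⁻⁶ × 356.5 = 3.904×10⁻⁴ g = 0.39 mg.

0.39 mg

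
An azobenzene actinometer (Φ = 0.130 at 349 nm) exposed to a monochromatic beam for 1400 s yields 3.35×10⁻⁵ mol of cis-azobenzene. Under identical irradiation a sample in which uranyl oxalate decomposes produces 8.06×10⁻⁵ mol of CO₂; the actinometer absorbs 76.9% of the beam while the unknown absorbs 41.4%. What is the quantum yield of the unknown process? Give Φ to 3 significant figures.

Photons absorbed by the actinometer: 3.35×10⁻⁵ / 0.130 = 2.577×10⁻⁴ mol.
Incident flux: 2.577×10⁻⁴ / 0.769 = 3.351×10⁻⁴ einstein.
Absorbed by unknown: 0.414 × 3.351×10⁻⁴ = 1.387×10⁻⁴ mol.
Φ(unknown) = 8.06×10⁻⁵ / 1.387×10⁻⁴ = 0.581.

Φ = 0.581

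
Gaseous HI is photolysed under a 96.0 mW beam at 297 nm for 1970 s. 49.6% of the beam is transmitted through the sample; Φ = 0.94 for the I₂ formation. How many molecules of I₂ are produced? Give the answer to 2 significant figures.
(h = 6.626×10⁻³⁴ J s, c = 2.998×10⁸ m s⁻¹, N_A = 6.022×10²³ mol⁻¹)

Photon energy at 297 nm: hc/λ = (6.626×10⁻³⁴)(2.998×10⁸)/(297×10⁻⁹) = 6.688×10⁻¹⁹ J.
Energy delivered: (96.0 mW)(1970 s) = 189.1 J.
Photons incident: 189.1 / 6.688×10⁻¹⁹ = 2.827×10²⁰, i.e. 2.827×10²⁰/6.022×10²³ = 4.694×10⁻⁴ mol.
Fraction absorbed: 1 − 49.6/100 = 0.5040.
Photons absorbed: 0.5040 × 4.694×10⁻⁴ = 2.366×10⁻⁴ mol.
Product: Φ × n_abs = 0.94 × 2.366×10⁻⁴ = 2.224×10⁻⁴ mol.
As a count: 2.224×10⁻⁴ × 6.022×10²³ = 1.3×10²⁰.

1.3×10²⁰ molecules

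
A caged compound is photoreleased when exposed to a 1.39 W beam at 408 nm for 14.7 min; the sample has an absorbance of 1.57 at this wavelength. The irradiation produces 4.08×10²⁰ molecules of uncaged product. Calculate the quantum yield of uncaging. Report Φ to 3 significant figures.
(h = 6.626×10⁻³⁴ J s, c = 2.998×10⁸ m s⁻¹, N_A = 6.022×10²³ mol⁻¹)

Product: 4.08×10²⁰ / 6.022×10²³ = 6.775×10⁻⁴ mol.
Photon energy at 408 nm: hc/λ = (6.626×10⁻³⁴)(2.998×10⁸)/(408×10⁻⁹) = 4.869×10⁻¹⁹ J.
Energy delivered: (1.39 W)(882 s) = 1226 J.
Photons incident: 1226 / 4.869×10⁻¹⁹ = 2.518×10²¹, i.e. 2.518×10²¹/6.022×10²³ = 0.004181 mol.
Fraction absorbed: 1 − 10^(−1.57) = 0.9731.
Photons absorbed: 0.9731 × 0.004181 = 0.004069 mol.
Φ = 6.775×10⁻⁴ mol / 0.004069 mol photons = 0.167.

Φ = 0.167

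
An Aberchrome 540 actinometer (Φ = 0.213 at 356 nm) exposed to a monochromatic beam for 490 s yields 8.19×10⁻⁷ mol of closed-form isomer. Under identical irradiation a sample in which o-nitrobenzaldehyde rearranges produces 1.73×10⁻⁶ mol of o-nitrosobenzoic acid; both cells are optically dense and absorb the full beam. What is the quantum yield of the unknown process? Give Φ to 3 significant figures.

Photons absorbed by the actinometer: 8.19×10⁻⁷ / 0.213 = 3.845×10⁻⁶ mol.
Φ(unknown) = 1.73×10⁻⁶ / 3.845×10⁻⁶ = 0.450.

Φ = 0.450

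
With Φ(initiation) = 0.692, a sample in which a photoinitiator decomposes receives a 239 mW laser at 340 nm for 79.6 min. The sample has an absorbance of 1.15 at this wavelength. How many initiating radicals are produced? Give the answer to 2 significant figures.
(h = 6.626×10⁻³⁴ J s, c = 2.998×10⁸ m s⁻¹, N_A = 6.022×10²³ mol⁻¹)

Photon energy at 340 nm: hc/λ = (6.626×10⁻³⁴)(2.998×10⁸)/(340×10⁻⁹) = 5.843×10⁻¹⁹ J.
Energy delivered: (239 mW)(4776 s) = 1141 J.
Photons incident: 1141 / 5.843×10⁻¹⁹ = 1.953×10²¹, i.e. 1.953×10²¹/6.022×10²³ = 0.003243 mol.
Fraction absorbed: 1 − 10^(−1.15) = 0.9292.
Photons absorbed: 0.9292 × 0.003243 = 0.003013 mol.
Product: Φ × n_abs = 0.692 × 0.003013 = 0.002085 mol.
As a count: 0.002085 × 6.022×10²³ = 1.3×10²¹.

1.3×10²¹ initiating radicals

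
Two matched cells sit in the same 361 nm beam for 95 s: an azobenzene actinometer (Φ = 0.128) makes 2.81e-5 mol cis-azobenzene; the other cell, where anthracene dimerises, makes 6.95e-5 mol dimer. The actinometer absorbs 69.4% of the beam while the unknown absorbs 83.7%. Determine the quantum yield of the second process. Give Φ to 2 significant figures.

Φ = 0.26

Photons absorbed by the actinometer: 2.81e-5 / 0.128 = 2.195e-4 mol.
Incident flux: 2.195e-4 / 0.694 = 3.163e-4 einstein.
Absorbed by unknown: 0.837 × 3.163e-4 = 2.647e-4 mol.
Φ(unknown) = 6.95e-5 / 2.647e-4 = 0.26.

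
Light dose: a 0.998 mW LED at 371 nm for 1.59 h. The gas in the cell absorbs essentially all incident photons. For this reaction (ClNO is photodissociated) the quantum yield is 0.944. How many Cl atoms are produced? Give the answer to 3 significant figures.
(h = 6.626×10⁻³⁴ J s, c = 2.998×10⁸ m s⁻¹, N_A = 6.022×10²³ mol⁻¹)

Photon energy at 371 nm: hc/λ = (6.626×10⁻³⁴)(2.998×10⁸)/(371×10⁻⁹) = 5.354×10⁻¹⁹ J.
Energy delivered: (0.998 mW)(5724 s) = 5.713 J.
Photons incident: 5.713 / 5.354×10⁻¹⁹ = 1.067×10¹⁹, i.e. 1.067×10¹⁹/6.022×10²³ = 1.772×10⁻⁵ mol.
Product: Φ × n_abs = 0.944 × 1.772×10⁻⁵ = 1.673×10⁻⁵ mol.
As a count: 1.673×10⁻⁵ × 6.022×10²³ = 1.01×10¹⁹.

1.01×10¹⁹ atoms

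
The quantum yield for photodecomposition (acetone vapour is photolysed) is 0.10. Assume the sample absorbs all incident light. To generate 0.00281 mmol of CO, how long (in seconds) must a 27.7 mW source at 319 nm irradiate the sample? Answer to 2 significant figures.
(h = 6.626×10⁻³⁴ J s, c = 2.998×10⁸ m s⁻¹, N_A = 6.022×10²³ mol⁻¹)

t ≈ 380 s

Product: 0.00281 mmol = 2.81×10⁻⁶ mol.
Photons that must be absorbed: 2.81×10⁻⁶ / 0.10 = 2.810×10⁻⁵ mol.
Photon energy: hc/λ = 6.227×10⁻¹⁹ J; per mole, 3.750×10⁵ J mol⁻¹.
Energy required: 2.810×10⁻⁵ × 3.750×10⁵ = 10.54 J.
Time: 10.54 J / 0.0277 W = 380 s.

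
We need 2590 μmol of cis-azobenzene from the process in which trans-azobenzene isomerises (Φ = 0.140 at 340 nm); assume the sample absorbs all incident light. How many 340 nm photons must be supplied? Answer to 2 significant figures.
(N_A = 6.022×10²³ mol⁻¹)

1.1×10²² photons

Product: 2590 μmol = 0.00259 mol.
Photons that must be absorbed: 0.00259 / 0.140 = 0.01850 mol.
Photon count: 0.01850 × 6.022×10²³ = 1.1×10²².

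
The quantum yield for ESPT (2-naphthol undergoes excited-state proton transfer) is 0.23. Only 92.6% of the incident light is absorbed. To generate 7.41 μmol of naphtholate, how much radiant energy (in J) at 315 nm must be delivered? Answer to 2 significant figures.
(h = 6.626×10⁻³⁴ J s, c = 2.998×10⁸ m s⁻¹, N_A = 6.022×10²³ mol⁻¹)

13 J

Product: 7.41 μmol = 7.41×10⁻⁶ mol.
Photons that must be absorbed: 7.41×10⁻⁶ / 0.23 = 3.222×10⁻⁵ mol.
Incident photons needed: 3.222×10⁻⁵ / 0.926 = 3.479×10⁻⁵ mol.
Photon energy: hc/λ = 6.306×10⁻¹⁹ J; per mole, 3.797×10⁵ J mol⁻¹.
Energy required: 3.479×10⁻⁵ × 3.797×10⁵ = 13 J.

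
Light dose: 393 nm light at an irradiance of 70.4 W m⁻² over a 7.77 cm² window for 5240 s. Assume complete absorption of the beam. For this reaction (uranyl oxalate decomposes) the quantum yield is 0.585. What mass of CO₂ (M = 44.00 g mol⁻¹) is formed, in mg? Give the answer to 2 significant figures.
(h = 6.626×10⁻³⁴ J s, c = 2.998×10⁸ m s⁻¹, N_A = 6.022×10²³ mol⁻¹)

24 mg

Photon energy at 393 nm: hc/λ = (6.626×10⁻³⁴)(2.998×10⁸)/(393×10⁻⁹) = 5.055×10⁻¹⁹ J.
Energy delivered: (70.4 W m⁻²)(7.77×10⁻⁴ m²)(5240 s) = 286.6 J.
Photons incident: 286.6 / 5.055×10⁻¹⁹ = 5.670×10²⁰, i.e. 5.670×10²⁰/6.022×10²³ = 9.415×10⁻⁴ mol.
Product: Φ × n_abs = 0.585 × 9.415×10⁻⁴ = 5.508×10⁻⁴ mol.
Mass: 5.508×10⁻⁴ × 44.00 = 0.02424 g = 24 mg.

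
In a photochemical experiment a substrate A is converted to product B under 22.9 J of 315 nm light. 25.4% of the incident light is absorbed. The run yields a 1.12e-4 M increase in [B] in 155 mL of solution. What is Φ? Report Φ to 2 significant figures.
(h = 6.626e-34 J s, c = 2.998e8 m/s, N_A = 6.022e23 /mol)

Φ = 1.1

Product: (1.12e-4 M)(0.155 L) = 1.736e-5 mol.
Photon energy at 315 nm: hc/λ = (6.626e-34)(2.998e8)/(315e-9) = 6.306e-19 J.
Photons incident: 22.9 / 6.306e-19 = 3.631e19, i.e. 3.631e19/6.022e23 = 6.030e-5 mol.
Photons absorbed: 0.254 × 6.030e-5 = 1.532e-5 mol.
Φ = 1.736e-5 mol / 1.532e-5 mol photons = 1.1.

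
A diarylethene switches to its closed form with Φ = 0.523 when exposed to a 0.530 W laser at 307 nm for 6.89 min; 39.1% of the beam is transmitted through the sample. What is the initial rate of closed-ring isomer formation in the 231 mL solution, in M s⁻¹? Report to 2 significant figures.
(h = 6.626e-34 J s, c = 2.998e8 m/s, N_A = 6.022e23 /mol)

Photon energy at 307 nm: hc/λ = (6.626e-34)(2.998e8)/(307e-9) = 6.471e-19 J.
Energy delivered: (0.530 W)(413.4 s) = 219.1 J.
Photons incident: 219.1 / 6.471e-19 = 3.386e20, i.e. 3.386e20/6.022e23 = 5.623e-4 mol.
Fraction absorbed: 1 − 39.1/100 = 0.6090.
Photons absorbed: 0.6090 × 5.623e-4 = 3.424e-4 mol.
Product formed: 0.523 × 3.424e-4 = 1.791e-4 mol.
Rate: 1.791e-4 mol / (413.4 s × 0.231 L) = 1.9e-6 M s⁻¹.

1.9e-6 M s⁻¹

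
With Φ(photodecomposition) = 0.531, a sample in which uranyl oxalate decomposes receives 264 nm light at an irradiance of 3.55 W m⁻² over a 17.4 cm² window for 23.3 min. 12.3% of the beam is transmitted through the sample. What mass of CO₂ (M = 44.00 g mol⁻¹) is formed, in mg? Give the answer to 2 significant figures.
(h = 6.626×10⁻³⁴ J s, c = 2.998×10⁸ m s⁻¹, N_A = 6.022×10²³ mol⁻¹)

0.39 mg

Photon energy at 264 nm: hc/λ = (6.626×10⁻³⁴)(2.998×10⁸)/(264×10⁻⁹) = 7.525×10⁻¹⁹ J.
Energy delivered: (3.55 W m⁻²)(17.4×10⁻⁴ m²)(1398 s) = 8.635 J.
Photons incident: 8.635 / 7.525×10⁻¹⁹ = 1.148×10¹⁹, i.e. 1.148×10¹⁹/6.022×10²³ = 1.906×10⁻⁵ mol.
Fraction absorbed: 1 − 12.3/100 = 0.8770.
Photons absorbed: 0.8770 × 1.906×10⁻⁵ = 1.672×10⁻⁵ mol.
Product: Φ × n_abs = 0.531 × 1.672×10⁻⁵ = 8.878×10⁻⁶ mol.
Mass: 8.878×10⁻⁶ × 44.00 = 3.906×10⁻⁴ g = 0.39 mg.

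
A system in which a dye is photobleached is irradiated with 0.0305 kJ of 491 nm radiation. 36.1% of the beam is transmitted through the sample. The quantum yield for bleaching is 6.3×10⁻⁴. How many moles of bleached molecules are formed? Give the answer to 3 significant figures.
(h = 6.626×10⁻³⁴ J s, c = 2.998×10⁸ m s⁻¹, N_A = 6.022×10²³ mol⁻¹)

Photon energy at 491 nm: hc/λ = (6.626×10⁻³⁴)(2.998×10⁸)/(491×10⁻⁹) = 4.046×10⁻¹⁹ J.
Incident energy: 0.0305 kJ = 30.5 J.
Photons incident: 30.5 / 4.046×10⁻¹⁹ = 7.538×10¹⁹, i.e. 7.538×10¹⁹/6.022×10²³ = 1.252×10⁻⁴ mol.
Fraction absorbed: 1 − 36.1/100 = 0.6390.
Photons absorbed: 0.6390 × 1.252×10⁻⁴ = 8.000×10⁻⁵ mol.
Product: Φ × n_abs = 6.3×10⁻⁴ × 8.000×10⁻⁵ = 5.040×10⁻⁸ mol.

5.04×10⁻⁸ mol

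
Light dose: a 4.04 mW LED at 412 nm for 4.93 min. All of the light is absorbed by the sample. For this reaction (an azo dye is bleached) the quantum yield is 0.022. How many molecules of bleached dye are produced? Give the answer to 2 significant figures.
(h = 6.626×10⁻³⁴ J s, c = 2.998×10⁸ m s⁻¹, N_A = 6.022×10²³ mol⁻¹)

5.5×10¹⁶ molecules

Photon energy at 412 nm: hc/λ = (6.626×10⁻³⁴)(2.998×10⁸)/(412×10⁻⁹) = 4.822×10⁻¹⁹ J.
Energy delivered: (4.04 mW)(295.8 s) = 1.195 J.
Photons incident: 1.195 / 4.822×10⁻¹⁹ = 2.478×10¹⁸, i.e. 2.478×10¹⁸/6.022×10²³ = 4.115×10⁻⁶ mol.
Product: Φ × n_abs = 0.022 × 4.115×10⁻⁶ = 9.053×10⁻⁸ mol.
As a count: 9.053×10⁻⁸ × 6.022×10²³ = 5.5×10¹⁶.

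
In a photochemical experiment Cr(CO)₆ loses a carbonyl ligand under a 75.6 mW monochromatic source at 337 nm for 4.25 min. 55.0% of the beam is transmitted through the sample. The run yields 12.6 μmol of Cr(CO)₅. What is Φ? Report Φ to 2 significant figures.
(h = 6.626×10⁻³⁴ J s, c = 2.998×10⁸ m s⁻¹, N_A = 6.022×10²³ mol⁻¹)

Φ = 0.52

Product: 12.6 μmol = 1.26×10⁻⁵ mol.
Photon energy at 337 nm: hc/λ = (6.626×10⁻³⁴)(2.998×10⁸)/(337×10⁻⁹) = 5.895×10⁻¹⁹ J.
Energy delivered: (75.6 mW)(255 s) = 19.28 J.
Photons incident: 19.28 / 5.895×10⁻¹⁹ = 3.271×10¹⁹, i.e. 3.271×10¹⁹/6.022×10²³ = 5.432×10⁻⁵ mol.
Fraction absorbed: 1 − 55.0/100 = 0.4500.
Photons absorbed: 0.4500 × 5.432×10⁻⁵ = 2.444×10⁻⁵ mol.
Φ = 1.26×10⁻⁵ mol / 2.444×10⁻⁵ mol photons = 0.52.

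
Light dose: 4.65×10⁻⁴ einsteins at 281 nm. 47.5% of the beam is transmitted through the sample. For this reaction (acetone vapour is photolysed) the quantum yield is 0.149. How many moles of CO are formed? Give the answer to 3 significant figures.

3.64×10⁻⁵ mol

Fraction absorbed: 1 − 47.5/100 = 0.5250.
Photons absorbed: 0.5250 × 4.65×10⁻⁴ = 2.441×10⁻⁴ mol.
Product: Φ × n_abs = 0.149 × 2.441×10⁻⁴ = 3.637×10⁻⁵ mol.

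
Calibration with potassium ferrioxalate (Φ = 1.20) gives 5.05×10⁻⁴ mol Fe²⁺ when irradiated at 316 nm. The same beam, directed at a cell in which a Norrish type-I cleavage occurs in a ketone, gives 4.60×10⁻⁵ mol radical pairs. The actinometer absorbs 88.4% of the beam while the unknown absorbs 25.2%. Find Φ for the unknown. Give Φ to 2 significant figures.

Photons absorbed by the actinometer: 5.05×10⁻⁴ / 1.20 = 4.208×10⁻⁴ mol.
Incident flux: 4.208×10⁻⁴ / 0.884 = 4.760×10⁻⁴ einstein.
Absorbed by unknown: 0.252 × 4.760×10⁻⁴ = 1.200×10⁻⁴ mol.
Φ(unknown) = 4.60×10⁻⁵ / 1.200×10⁻⁴ = 0.38.

Φ = 0.38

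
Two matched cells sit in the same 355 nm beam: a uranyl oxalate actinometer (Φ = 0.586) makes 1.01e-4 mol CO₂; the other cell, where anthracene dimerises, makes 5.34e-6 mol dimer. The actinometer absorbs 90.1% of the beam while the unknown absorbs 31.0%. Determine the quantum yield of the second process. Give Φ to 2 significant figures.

Photons absorbed by the actinometer: 1.01e-4 / 0.586 = 1.724e-4 mol.
Incident flux: 1.724e-4 / 0.901 = 1.913e-4 einstein.
Absorbed by unknown: 0.310 × 1.913e-4 = 5.930e-5 mol.
Φ(unknown) = 5.34e-6 / 5.930e-5 = 0.090.

Φ = 0.090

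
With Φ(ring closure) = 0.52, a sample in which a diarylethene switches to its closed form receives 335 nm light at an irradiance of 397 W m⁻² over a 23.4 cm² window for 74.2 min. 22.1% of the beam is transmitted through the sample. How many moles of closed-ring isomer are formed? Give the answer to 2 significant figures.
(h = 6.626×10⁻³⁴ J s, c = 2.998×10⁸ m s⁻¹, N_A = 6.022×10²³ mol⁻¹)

0.0047 mol

Photon energy at 335 nm: hc/λ = (6.626×10⁻³⁴)(2.998×10⁸)/(335×10⁻⁹) = 5.930×10⁻¹⁹ J.
Energy delivered: (397 W m⁻²)(23.4×10⁻⁴ m²)(4452 s) = 4136 J.
Photons incident: 4136 / 5.930×10⁻¹⁹ = 6.975×10²¹, i.e. 6.975×10²¹/6.022×10²³ = 0.01158 mol.
Fraction absorbed: 1 − 22.1/100 = 0.7790.
Photons absorbed: 0.7790 × 0.01158 = 0.009021 mol.
Product: Φ × n_abs = 0.52 × 0.009021 = 0.004691 mol.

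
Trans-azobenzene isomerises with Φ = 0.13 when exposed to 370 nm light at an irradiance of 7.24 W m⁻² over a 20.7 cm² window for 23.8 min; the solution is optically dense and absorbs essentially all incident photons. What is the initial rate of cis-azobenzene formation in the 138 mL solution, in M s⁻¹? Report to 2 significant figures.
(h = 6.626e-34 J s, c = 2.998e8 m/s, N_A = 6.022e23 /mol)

4.4e-8 M s⁻¹

Photon energy at 370 nm: hc/λ = (6.626e-34)(2.998e8)/(370e-9) = 5.369e-19 J.
Energy delivered: (7.24 W m⁻²)(20.7e-4 m²)(1428 s) = 21.40 J.
Photons incident: 21.40 / 5.369e-19 = 3.986e19, i.e. 3.986e19/6.022e23 = 6.619e-5 mol.
Product formed: 0.13 × 6.619e-5 = 8.605e-6 mol.
Rate: 8.605e-6 mol / (1428 s × 0.138 L) = 4.4e-8 M s⁻¹.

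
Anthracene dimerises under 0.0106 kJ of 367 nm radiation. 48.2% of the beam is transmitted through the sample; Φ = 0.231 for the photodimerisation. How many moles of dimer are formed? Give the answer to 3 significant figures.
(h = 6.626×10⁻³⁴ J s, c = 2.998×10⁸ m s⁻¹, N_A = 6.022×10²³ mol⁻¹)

3.89×10⁻⁶ mol

Photon energy at 367 nm: hc/λ = (6.626×10⁻³⁴)(2.998×10⁸)/(367×10⁻⁹) = 5.413×10⁻¹⁹ J.
Incident energy: 0.0106 kJ = 10.6 J.
Photons incident: 10.6 / 5.413×10⁻¹⁹ = 1.958×10¹⁹, i.e. 1.958×10¹⁹/6.022×10²³ = 3.251×10⁻⁵ mol.
Fraction absorbed: 1 − 48.2/100 = 0.5180.
Photons absorbed: 0.5180 × 3.251×10⁻⁵ = 1.684×10⁻⁵ mol.
Product: Φ × n_abs = 0.231 × 1.684×10⁻⁵ = 3.890×10⁻⁶ mol.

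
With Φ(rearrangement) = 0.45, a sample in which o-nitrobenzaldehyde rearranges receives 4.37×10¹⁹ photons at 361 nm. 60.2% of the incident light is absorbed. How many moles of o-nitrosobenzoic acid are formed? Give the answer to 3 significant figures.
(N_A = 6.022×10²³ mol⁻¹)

1.97×10⁻⁵ mol

Moles of photons: 4.37×10¹⁹ / 6.022×10²³ = 7.257×10⁻⁵ mol.
Photons absorbed: 0.602 × 7.257×10⁻⁵ = 4.369×10⁻⁵ mol.
Product: Φ × n_abs = 0.45 × 4.369×10⁻⁵ = 1.966×10⁻⁵ mol.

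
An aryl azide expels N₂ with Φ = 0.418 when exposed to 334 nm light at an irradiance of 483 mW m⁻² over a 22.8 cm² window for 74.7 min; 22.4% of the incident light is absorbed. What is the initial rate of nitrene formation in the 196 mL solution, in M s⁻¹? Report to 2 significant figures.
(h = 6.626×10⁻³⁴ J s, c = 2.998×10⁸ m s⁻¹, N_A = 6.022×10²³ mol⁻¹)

1.5×10⁻⁹ M s⁻¹

Photon energy at 334 nm: hc/λ = (6.626×10⁻³⁴)(2.998×10⁸)/(334×10⁻⁹) = 5.948×10⁻¹⁹ J.
Energy delivered: (483 mW m⁻²)(22.8×10⁻⁴ m²)(4482 s) = 4.936 J.
Photons incident: 4.936 / 5.948×10⁻¹⁹ = 8.299×10¹⁸, i.e. 8.299×10¹⁸/6.022×10²³ = 1.378×10⁻⁵ mol.
Photons absorbed: 0.224 × 1.378×10⁻⁵ = 3.087×10⁻⁶ mol.
Product formed: 0.418 × 3.087×10⁻⁶ = 1.290×10⁻⁶ mol.
Rate: 1.290×10⁻⁶ mol / (4482 s × 0.196 L) = 1.5×10⁻⁹ M s⁻¹.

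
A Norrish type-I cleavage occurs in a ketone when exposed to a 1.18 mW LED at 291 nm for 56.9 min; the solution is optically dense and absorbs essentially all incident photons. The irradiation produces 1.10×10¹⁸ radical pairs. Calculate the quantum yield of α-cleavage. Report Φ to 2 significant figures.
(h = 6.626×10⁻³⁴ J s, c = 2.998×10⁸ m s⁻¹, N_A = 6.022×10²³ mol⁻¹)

Φ = 0.19

Product: 1.10×10¹⁸ / 6.022×10²³ = 1.827×10⁻⁶ mol.
Photon energy at 291 nm: hc/λ = (6.626×10⁻³⁴)(2.998×10⁸)/(291×10⁻⁹) = 6.826×10⁻¹⁹ J.
Energy delivered: (1.18 mW)(3414 s) = 4.029 J.
Photons incident: 4.029 / 6.826×10⁻¹⁹ = 5.902×10¹⁸, i.e. 5.902×10¹⁸/6.022×10²³ = 9.801×10⁻⁶ mol.
Φ = 1.827×10⁻⁶ mol / 9.801×10⁻⁶ mol photons = 0.19.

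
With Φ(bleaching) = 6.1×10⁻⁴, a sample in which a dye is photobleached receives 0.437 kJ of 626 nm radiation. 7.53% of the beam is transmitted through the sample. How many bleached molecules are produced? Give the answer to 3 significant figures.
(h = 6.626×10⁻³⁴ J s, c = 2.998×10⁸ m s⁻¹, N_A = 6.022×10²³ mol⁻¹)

7.77×10¹⁷ bleached molecules

Photon energy at 626 nm: hc/λ = (6.626×10⁻³⁴)(2.998×10⁸)/(626×10⁻⁹) = 3.173×10⁻¹⁹ J.
Incident energy: 0.437 kJ = 437 J.
Photons incident: 437 / 3.173×10⁻¹⁹ = 1.377×10²¹, i.e. 1.377×10²¹/6.022×10²³ = 0.002287 mol.
Fraction absorbed: 1 − 7.53/100 = 0.9247.
Photons absorbed: 0.9247 × 0.002287 = 0.002115 mol.
Product: Φ × n_abs = 6.1×10⁻⁴ × 0.002115 = 1.290×10⁻⁶ mol.
As a count: 1.290×10⁻⁶ × 6.022×10²³ = 7.77×10¹⁷.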